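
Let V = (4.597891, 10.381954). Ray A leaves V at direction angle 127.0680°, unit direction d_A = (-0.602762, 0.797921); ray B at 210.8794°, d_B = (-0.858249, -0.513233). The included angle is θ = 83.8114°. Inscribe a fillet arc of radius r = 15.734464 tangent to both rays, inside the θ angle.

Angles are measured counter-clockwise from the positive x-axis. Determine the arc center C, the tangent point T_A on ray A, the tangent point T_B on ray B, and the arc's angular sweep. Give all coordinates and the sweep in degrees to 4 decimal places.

bisector direction at 168.9737° = (-0.981539,0.191260)
center distance |VC| = r/sin(θ/2) = 15.734464/sin(41.9057°) = 23.557881
C = V + |VC|·bis = (-18.5251,14.8876)
T_A = V + ((C−V)·d_A)·d_A = V + 17.5328·d_A = (-5.9702,24.3718)
T_B = V + ((C−V)·d_B)·d_B = V + 17.5328·d_B = (-10.4497,1.3835)
sweep = 180° − θ = 96.1886°

center=(-18.5251,14.8876) T_A=(-5.9702,24.3718) T_B=(-10.4497,1.3835) sweep=96.1886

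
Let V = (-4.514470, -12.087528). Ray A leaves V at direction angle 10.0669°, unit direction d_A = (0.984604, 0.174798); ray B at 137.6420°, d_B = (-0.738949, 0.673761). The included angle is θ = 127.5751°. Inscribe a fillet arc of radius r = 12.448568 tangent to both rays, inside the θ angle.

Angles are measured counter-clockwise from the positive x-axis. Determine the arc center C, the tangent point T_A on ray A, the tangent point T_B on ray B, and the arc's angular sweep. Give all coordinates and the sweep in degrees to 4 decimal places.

bisector direction at 73.8545° = (0.278078,0.960558)
center distance |VC| = r/sin(θ/2) = 12.448568/sin(63.7876°) = 13.875490
C = V + |VC|·bis = (-0.6560,1.2407)
T_A = V + ((C−V)·d_A)·d_A = V + 6.1288·d_A = (1.5200,-11.0162)
T_B = V + ((C−V)·d_B)·d_B = V + 6.1288·d_B = (-9.0434,-7.9582)
sweep = 180° − θ = 52.4249°

center=(-0.6560,1.2407) T_A=(1.5200,-11.0162) T_B=(-9.0434,-7.9582) sweep=52.4249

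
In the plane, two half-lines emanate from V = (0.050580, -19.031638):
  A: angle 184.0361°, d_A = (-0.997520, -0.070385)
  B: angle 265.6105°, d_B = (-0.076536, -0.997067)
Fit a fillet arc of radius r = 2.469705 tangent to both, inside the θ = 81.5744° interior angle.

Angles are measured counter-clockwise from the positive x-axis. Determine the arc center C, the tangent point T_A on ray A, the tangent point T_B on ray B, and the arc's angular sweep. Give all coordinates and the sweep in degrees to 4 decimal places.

bisector direction at 224.8233° = (-0.709284,-0.704923)
center distance |VC| = r/sin(θ/2) = 2.469705/sin(40.7872°) = 3.780634
C = V + |VC|·bis = (-2.6310,-21.6967)
T_A = V + ((C−V)·d_A)·d_A = V + 2.8625·d_A = (-2.8048,-19.2331)
T_B = V + ((C−V)·d_B)·d_B = V + 2.8625·d_B = (-0.1685,-21.8857)
sweep = 180° − θ = 98.4256°

center=(-2.6310,-21.6967) T_A=(-2.8048,-19.2331) T_B=(-0.1685,-21.8857) sweep=98.4256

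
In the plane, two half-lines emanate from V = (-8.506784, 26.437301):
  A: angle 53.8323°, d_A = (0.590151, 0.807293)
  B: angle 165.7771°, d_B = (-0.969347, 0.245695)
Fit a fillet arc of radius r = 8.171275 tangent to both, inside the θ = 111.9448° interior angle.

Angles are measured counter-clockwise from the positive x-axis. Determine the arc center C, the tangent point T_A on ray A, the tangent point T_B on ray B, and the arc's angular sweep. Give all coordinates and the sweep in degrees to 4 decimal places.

center=(-11.8473,35.7137) T_A=(-5.2507,30.8914) T_B=(-13.8550,27.7929) sweep=68.0552

bisector direction at 109.8047° = (-0.338815,0.940853)
center distance |VC| = r/sin(θ/2) = 8.171275/sin(55.9724°) = 9.859543
C = V + |VC|·bis = (-11.8473,35.7137)
T_A = V + ((C−V)·d_A)·d_A = V + 5.5173·d_A = (-5.2507,30.8914)
T_B = V + ((C−V)·d_B)·d_B = V + 5.5173·d_B = (-13.8550,27.7929)
sweep = 180° − θ = 68.0552°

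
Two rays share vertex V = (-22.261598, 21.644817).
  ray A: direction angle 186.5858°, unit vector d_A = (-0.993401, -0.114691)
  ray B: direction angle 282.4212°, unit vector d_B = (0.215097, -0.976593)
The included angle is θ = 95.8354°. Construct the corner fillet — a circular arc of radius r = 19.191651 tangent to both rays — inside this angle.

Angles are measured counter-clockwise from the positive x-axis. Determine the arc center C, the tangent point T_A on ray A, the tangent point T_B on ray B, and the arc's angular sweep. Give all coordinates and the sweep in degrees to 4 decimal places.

center=(-37.2764,0.5922) T_A=(-39.4775,19.6572) T_B=(-18.5339,4.7202) sweep=84.1646

bisector direction at 234.5035° = (-0.580653,-0.814151)
center distance |VC| = r/sin(θ/2) = 19.191651/sin(47.9177°) = 25.858384
C = V + |VC|·bis = (-37.2764,0.5922)
T_A = V + ((C−V)·d_A)·d_A = V + 17.3302·d_A = (-39.4775,19.6572)
T_B = V + ((C−V)·d_B)·d_B = V + 17.3302·d_B = (-18.5339,4.7202)
sweep = 180° − θ = 84.1646°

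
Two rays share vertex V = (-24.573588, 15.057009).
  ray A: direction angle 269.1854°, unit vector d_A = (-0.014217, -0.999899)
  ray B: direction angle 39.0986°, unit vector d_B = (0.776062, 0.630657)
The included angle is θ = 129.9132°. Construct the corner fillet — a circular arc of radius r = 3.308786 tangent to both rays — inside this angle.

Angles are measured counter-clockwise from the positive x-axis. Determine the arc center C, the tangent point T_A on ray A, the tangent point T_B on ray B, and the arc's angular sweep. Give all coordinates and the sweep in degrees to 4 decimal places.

bisector direction at 334.1420° = (0.899878,-0.436142)
center distance |VC| = r/sin(θ/2) = 3.308786/sin(64.9566°) = 3.652132
C = V + |VC|·bis = (-21.2871,13.4642)
T_A = V + ((C−V)·d_A)·d_A = V + 1.5460·d_A = (-24.5956,13.5112)
T_B = V + ((C−V)·d_B)·d_B = V + 1.5460·d_B = (-23.3738,16.0320)
sweep = 180° − θ = 50.0868°

center=(-21.2871,13.4642) T_A=(-24.5956,13.5112) T_B=(-23.3738,16.0320) sweep=50.0868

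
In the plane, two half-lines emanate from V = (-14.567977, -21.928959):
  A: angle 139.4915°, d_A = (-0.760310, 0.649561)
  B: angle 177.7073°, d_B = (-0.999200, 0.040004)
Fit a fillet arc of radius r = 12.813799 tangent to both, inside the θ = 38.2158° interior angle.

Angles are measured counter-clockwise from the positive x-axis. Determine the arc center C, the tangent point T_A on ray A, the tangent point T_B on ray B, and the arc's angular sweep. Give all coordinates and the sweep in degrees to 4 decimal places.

bisector direction at 158.5994° = (-0.931052,0.364887)
center distance |VC| = r/sin(θ/2) = 12.813799/sin(19.1079°) = 39.144249
C = V + |VC|·bis = (-51.0133,-7.6457)
T_A = V + ((C−V)·d_A)·d_A = V + 36.9875·d_A = (-42.6900,2.0967)
T_B = V + ((C−V)·d_B)·d_B = V + 36.9875·d_B = (-51.5259,-20.4493)
sweep = 180° − θ = 141.7842°

center=(-51.0133,-7.6457) T_A=(-42.6900,2.0967) T_B=(-51.5259,-20.4493) sweep=141.7842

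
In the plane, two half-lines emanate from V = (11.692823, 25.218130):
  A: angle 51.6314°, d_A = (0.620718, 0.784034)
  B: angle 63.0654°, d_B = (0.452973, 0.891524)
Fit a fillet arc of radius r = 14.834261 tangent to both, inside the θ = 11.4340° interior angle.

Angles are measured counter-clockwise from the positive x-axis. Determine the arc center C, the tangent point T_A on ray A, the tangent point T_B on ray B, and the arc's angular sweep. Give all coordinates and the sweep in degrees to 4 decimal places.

bisector direction at 57.3484° = (0.539529,0.841967)
center distance |VC| = r/sin(θ/2) = 14.834261/sin(5.7170°) = 148.915960
C = V + |VC|·bis = (92.0373,150.6004)
T_A = V + ((C−V)·d_A)·d_A = V + 148.1753·d_A = (103.6679,141.3925)
T_B = V + ((C−V)·d_B)·d_B = V + 148.1753·d_B = (78.8122,157.3200)
sweep = 180° − θ = 168.5660°

center=(92.0373,150.6004) T_A=(103.6679,141.3925) T_B=(78.8122,157.3200) sweep=168.5660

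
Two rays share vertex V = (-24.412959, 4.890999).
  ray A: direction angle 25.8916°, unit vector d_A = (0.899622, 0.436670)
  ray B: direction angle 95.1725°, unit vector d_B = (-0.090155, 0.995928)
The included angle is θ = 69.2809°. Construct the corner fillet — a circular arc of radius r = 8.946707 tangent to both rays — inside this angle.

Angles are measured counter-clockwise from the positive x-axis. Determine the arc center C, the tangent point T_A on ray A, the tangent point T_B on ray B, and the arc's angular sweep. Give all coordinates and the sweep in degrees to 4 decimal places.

center=(-16.6701,18.5943) T_A=(-12.7634,10.5456) T_B=(-25.5804,17.7877) sweep=110.7191

bisector direction at 60.5321° = (0.491937,0.870631)
center distance |VC| = r/sin(θ/2) = 8.946707/sin(34.6405°) = 15.739475
C = V + |VC|·bis = (-16.6701,18.5943)
T_A = V + ((C−V)·d_A)·d_A = V + 12.9494·d_A = (-12.7634,10.5456)
T_B = V + ((C−V)·d_B)·d_B = V + 12.9494·d_B = (-25.5804,17.7877)
sweep = 180° − θ = 110.7191°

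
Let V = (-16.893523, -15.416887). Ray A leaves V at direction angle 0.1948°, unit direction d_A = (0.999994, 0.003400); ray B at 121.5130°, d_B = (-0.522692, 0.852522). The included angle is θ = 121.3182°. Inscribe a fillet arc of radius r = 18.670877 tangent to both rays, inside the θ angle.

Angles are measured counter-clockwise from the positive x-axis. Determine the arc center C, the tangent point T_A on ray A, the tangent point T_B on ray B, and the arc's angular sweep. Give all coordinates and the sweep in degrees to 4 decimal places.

center=(-6.4619,3.2896) T_A=(-6.3984,-15.3812) T_B=(-22.3792,-6.4696) sweep=58.6818

bisector direction at 60.8539° = (0.487038,0.873381)
center distance |VC| = r/sin(θ/2) = 18.670877/sin(60.6591°) = 21.418441
C = V + |VC|·bis = (-6.4619,3.2896)
T_A = V + ((C−V)·d_A)·d_A = V + 10.4951·d_A = (-6.3984,-15.3812)
T_B = V + ((C−V)·d_B)·d_B = V + 10.4951·d_B = (-22.3792,-6.4696)
sweep = 180° − θ = 58.6818°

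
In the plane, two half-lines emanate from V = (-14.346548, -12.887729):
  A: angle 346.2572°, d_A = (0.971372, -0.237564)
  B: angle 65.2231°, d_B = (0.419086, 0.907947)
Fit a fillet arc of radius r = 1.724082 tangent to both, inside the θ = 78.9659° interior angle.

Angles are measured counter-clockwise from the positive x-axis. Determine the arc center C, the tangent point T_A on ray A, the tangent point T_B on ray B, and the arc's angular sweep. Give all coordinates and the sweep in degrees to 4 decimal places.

center=(-11.9041,-11.7102) T_A=(-12.3137,-13.3849) T_B=(-13.4695,-10.9876) sweep=101.0341

bisector direction at 25.7402° = (0.900773,0.434290)
center distance |VC| = r/sin(θ/2) = 1.724082/sin(39.4830°) = 2.711466
C = V + |VC|·bis = (-11.9041,-11.7102)
T_A = V + ((C−V)·d_A)·d_A = V + 2.0927·d_A = (-12.3137,-13.3849)
T_B = V + ((C−V)·d_B)·d_B = V + 2.0927·d_B = (-13.4695,-10.9876)
sweep = 180° − θ = 101.0341°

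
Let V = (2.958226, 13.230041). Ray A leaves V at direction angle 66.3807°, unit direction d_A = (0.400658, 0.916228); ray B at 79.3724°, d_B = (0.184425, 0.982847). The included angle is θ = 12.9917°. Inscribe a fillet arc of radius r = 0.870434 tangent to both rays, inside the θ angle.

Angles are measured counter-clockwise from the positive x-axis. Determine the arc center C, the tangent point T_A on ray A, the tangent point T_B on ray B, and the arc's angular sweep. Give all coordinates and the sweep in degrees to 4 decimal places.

center=(5.2236,20.5830) T_A=(6.0211,20.2343) T_B=(4.3681,20.7435) sweep=167.0083

bisector direction at 72.8766° = (0.294431,0.955673)
center distance |VC| = r/sin(θ/2) = 0.870434/sin(6.4958°) = 7.694019
C = V + |VC|·bis = (5.2236,20.5830)
T_A = V + ((C−V)·d_A)·d_A = V + 7.6446·d_A = (6.0211,20.2343)
T_B = V + ((C−V)·d_B)·d_B = V + 7.6446·d_B = (4.3681,20.7435)
sweep = 180° − θ = 167.0083°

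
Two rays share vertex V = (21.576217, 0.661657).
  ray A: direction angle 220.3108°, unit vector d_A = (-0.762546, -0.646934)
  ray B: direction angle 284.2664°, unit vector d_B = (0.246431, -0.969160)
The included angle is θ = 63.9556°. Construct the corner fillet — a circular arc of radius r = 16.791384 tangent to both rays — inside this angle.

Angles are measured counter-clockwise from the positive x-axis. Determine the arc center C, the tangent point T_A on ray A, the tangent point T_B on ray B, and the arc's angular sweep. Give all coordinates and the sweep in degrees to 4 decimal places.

center=(11.9304,-29.5418) T_A=(1.0675,-16.7376) T_B=(28.2040,-25.4039) sweep=116.0444

bisector direction at 252.2886° = (-0.304223,-0.952601)
center distance |VC| = r/sin(θ/2) = 16.791384/sin(31.9778°) = 31.706346
C = V + |VC|·bis = (11.9304,-29.5418)
T_A = V + ((C−V)·d_A)·d_A = V + 26.8950·d_A = (1.0675,-16.7376)
T_B = V + ((C−V)·d_B)·d_B = V + 26.8950·d_B = (28.2040,-25.4039)
sweep = 180° − θ = 116.0444°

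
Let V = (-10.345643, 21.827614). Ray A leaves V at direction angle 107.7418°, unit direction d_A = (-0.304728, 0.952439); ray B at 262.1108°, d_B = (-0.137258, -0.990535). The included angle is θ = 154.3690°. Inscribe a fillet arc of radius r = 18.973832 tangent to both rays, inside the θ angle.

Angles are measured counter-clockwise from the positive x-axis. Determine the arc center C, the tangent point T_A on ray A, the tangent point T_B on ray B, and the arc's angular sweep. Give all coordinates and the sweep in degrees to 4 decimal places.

center=(-29.7323,20.1566) T_A=(-11.6609,25.9385) T_B=(-10.9381,17.5523) sweep=25.6310

bisector direction at 184.9263° = (-0.996306,-0.085874)
center distance |VC| = r/sin(θ/2) = 18.973832/sin(77.1845°) = 19.458557
C = V + |VC|·bis = (-29.7323,20.1566)
T_A = V + ((C−V)·d_A)·d_A = V + 4.3161·d_A = (-11.6609,25.9385)
T_B = V + ((C−V)·d_B)·d_B = V + 4.3161·d_B = (-10.9381,17.5523)
sweep = 180° − θ = 25.6310°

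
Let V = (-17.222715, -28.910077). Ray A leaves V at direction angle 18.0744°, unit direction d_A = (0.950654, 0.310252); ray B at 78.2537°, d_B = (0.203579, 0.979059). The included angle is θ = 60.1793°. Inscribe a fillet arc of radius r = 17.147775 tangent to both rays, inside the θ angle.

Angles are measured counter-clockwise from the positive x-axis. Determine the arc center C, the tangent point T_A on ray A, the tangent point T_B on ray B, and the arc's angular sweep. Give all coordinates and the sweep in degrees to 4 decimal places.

center=(5.5906,-3.4269) T_A=(10.9107,-19.7286) T_B=(-11.1981,0.0640) sweep=119.8207

bisector direction at 48.1641° = (0.667000,0.745058)
center distance |VC| = r/sin(θ/2) = 17.147775/sin(30.0896°) = 34.202898
C = V + |VC|·bis = (5.5906,-3.4269)
T_A = V + ((C−V)·d_A)·d_A = V + 29.5938·d_A = (10.9107,-19.7286)
T_B = V + ((C−V)·d_B)·d_B = V + 29.5938·d_B = (-11.1981,0.0640)
sweep = 180° − θ = 119.8207°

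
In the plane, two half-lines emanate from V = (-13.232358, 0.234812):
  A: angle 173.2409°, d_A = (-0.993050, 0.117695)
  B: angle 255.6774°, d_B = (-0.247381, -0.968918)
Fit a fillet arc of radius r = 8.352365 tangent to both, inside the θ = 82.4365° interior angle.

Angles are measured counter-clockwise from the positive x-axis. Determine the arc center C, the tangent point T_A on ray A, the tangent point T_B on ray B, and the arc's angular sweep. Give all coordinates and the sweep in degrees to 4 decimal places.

bisector direction at 214.4592° = (-0.824530,-0.565819)
center distance |VC| = r/sin(θ/2) = 8.352365/sin(41.2182°) = 12.675666
C = V + |VC|·bis = (-23.6838,-6.9373)
T_A = V + ((C−V)·d_A)·d_A = V + 9.5347·d_A = (-22.7008,1.3570)
T_B = V + ((C−V)·d_B)·d_B = V + 9.5347·d_B = (-15.5911,-9.0035)
sweep = 180° − θ = 97.5635°

center=(-23.6838,-6.9373) T_A=(-22.7008,1.3570) T_B=(-15.5911,-9.0035) sweep=97.5635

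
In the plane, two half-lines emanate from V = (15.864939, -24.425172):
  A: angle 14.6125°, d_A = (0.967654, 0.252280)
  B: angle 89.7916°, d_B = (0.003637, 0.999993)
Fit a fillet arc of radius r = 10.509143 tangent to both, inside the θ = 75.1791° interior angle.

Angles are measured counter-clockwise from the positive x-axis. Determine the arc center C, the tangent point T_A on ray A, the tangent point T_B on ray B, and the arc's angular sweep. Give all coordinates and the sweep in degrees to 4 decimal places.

bisector direction at 52.2021° = (0.612879,0.790177)
center distance |VC| = r/sin(θ/2) = 10.509143/sin(37.5896°) = 17.228085
C = V + |VC|·bis = (26.4237,-10.8119)
T_A = V + ((C−V)·d_A)·d_A = V + 13.6516·d_A = (29.0749,-20.9812)
T_B = V + ((C−V)·d_B)·d_B = V + 13.6516·d_B = (15.9146,-10.7737)
sweep = 180° − θ = 104.8209°

center=(26.4237,-10.8119) T_A=(29.0749,-20.9812) T_B=(15.9146,-10.7737) sweep=104.8209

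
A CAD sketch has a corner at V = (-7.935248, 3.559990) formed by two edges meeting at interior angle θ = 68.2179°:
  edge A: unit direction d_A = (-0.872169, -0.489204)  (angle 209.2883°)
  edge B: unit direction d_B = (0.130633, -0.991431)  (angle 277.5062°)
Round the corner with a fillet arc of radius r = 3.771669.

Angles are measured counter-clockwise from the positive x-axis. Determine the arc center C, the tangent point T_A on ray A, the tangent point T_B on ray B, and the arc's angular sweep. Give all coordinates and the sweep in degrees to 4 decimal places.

bisector direction at 243.3972° = (-0.447802,-0.894133)
center distance |VC| = r/sin(θ/2) = 3.771669/sin(34.1090°) = 6.725895
C = V + |VC|·bis = (-10.9471,-2.4539)
T_A = V + ((C−V)·d_A)·d_A = V + 5.5689·d_A = (-12.7922,0.8357)
T_B = V + ((C−V)·d_B)·d_B = V + 5.5689·d_B = (-7.2078,-1.9611)
sweep = 180° − θ = 111.7821°

center=(-10.9471,-2.4539) T_A=(-12.7922,0.8357) T_B=(-7.2078,-1.9611) sweep=111.7821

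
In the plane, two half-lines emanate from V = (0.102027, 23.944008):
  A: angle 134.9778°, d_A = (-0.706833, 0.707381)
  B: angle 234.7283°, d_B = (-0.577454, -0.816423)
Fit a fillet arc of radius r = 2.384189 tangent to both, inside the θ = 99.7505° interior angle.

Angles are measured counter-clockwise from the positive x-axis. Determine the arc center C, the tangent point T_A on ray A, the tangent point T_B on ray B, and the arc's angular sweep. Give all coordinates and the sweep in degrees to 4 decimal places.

bisector direction at 184.8530° = (-0.996415,-0.084600)
center distance |VC| = r/sin(θ/2) = 2.384189/sin(49.8753°) = 3.118042
C = V + |VC|·bis = (-3.0048,23.6802)
T_A = V + ((C−V)·d_A)·d_A = V + 2.0094·d_A = (-1.3183,25.3654)
T_B = V + ((C−V)·d_B)·d_B = V + 2.0094·d_B = (-1.0583,22.3035)
sweep = 180° − θ = 80.2495°

center=(-3.0048,23.6802) T_A=(-1.3183,25.3654) T_B=(-1.0583,22.3035) sweep=80.2495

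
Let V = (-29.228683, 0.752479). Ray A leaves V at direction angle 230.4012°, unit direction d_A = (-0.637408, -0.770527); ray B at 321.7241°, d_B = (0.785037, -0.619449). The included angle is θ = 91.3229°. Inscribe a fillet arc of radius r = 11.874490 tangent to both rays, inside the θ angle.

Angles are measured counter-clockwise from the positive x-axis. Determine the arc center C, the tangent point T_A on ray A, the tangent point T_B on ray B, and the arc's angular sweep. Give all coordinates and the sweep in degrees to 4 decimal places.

bisector direction at 276.0626° = (0.105616,-0.994407)
center distance |VC| = r/sin(θ/2) = 11.874490/sin(45.6615°) = 16.602508
C = V + |VC|·bis = (-27.4752,-15.7572)
T_A = V + ((C−V)·d_A)·d_A = V + 11.6034·d_A = (-36.6248,-8.1883)
T_B = V + ((C−V)·d_B)·d_B = V + 11.6034·d_B = (-20.1196,-6.4353)
sweep = 180° − θ = 88.6771°

center=(-27.4752,-15.7572) T_A=(-36.6248,-8.1883) T_B=(-20.1196,-6.4353) sweep=88.6771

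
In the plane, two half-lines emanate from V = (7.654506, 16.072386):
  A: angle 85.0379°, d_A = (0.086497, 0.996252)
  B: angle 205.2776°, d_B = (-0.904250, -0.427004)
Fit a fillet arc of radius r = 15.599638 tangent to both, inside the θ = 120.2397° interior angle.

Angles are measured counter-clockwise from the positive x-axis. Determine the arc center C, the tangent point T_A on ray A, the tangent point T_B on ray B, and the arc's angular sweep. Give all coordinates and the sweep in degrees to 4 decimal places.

bisector direction at 145.1577° = (-0.820728,0.571319)
center distance |VC| = r/sin(θ/2) = 15.599638/sin(60.1198°) = 17.991222
C = V + |VC|·bis = (-7.1114,26.3511)
T_A = V + ((C−V)·d_A)·d_A = V + 8.9630·d_A = (8.4298,25.0018)
T_B = V + ((C−V)·d_B)·d_B = V + 8.9630·d_B = (-0.4503,12.2451)
sweep = 180° − θ = 59.7603°

center=(-7.1114,26.3511) T_A=(8.4298,25.0018) T_B=(-0.4503,12.2451) sweep=59.7603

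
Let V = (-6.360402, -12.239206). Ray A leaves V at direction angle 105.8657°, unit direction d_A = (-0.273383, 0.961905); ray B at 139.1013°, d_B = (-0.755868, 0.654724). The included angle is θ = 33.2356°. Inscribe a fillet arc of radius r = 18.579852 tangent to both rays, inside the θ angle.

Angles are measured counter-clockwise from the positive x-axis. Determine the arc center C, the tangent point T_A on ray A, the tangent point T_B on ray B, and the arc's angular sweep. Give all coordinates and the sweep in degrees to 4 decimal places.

center=(-41.2517,42.5640) T_A=(-23.3797,47.6435) T_B=(-53.4164,28.5201) sweep=146.7644

bisector direction at 122.4835° = (-0.537057,0.843546)
center distance |VC| = r/sin(θ/2) = 18.579852/sin(16.6178°) = 64.967681
C = V + |VC|·bis = (-41.2517,42.5640)
T_A = V + ((C−V)·d_A)·d_A = V + 62.2542·d_A = (-23.3797,47.6435)
T_B = V + ((C−V)·d_B)·d_B = V + 62.2542·d_B = (-53.4164,28.5201)
sweep = 180° − θ = 146.7644°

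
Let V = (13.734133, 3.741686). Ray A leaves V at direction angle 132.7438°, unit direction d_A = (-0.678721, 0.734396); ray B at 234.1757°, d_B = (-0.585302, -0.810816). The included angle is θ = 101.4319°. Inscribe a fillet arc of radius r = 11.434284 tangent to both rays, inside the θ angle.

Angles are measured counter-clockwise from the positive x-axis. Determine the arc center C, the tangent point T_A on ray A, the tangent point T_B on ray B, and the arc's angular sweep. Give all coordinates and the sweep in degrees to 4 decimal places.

center=(-1.0116,2.8502) T_A=(7.3857,10.6109) T_B=(8.2595,-3.8423) sweep=78.5681

bisector direction at 183.4597° = (-0.998177,-0.060347)
center distance |VC| = r/sin(θ/2) = 11.434284/sin(50.7159°) = 14.772662
C = V + |VC|·bis = (-1.0116,2.8502)
T_A = V + ((C−V)·d_A)·d_A = V + 9.3535·d_A = (7.3857,10.6109)
T_B = V + ((C−V)·d_B)·d_B = V + 9.3535·d_B = (8.2595,-3.8423)
sweep = 180° − θ = 78.5681°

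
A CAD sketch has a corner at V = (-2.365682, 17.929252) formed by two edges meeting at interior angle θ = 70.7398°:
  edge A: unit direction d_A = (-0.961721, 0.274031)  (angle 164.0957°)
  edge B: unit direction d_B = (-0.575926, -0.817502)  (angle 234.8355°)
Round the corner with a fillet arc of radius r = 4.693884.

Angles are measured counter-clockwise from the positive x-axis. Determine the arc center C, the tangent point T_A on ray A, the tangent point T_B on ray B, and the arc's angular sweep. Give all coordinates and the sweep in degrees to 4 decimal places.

center=(-10.0111,15.2270) T_A=(-8.7249,19.7412) T_B=(-6.1739,12.5237) sweep=109.2602

bisector direction at 199.4656° = (-0.942842,-0.333241)
center distance |VC| = r/sin(θ/2) = 4.693884/sin(35.3699°) = 8.108941
C = V + |VC|·bis = (-10.0111,15.2270)
T_A = V + ((C−V)·d_A)·d_A = V + 6.6123·d_A = (-8.7249,19.7412)
T_B = V + ((C−V)·d_B)·d_B = V + 6.6123·d_B = (-6.1739,12.5237)
sweep = 180° − θ = 109.2602°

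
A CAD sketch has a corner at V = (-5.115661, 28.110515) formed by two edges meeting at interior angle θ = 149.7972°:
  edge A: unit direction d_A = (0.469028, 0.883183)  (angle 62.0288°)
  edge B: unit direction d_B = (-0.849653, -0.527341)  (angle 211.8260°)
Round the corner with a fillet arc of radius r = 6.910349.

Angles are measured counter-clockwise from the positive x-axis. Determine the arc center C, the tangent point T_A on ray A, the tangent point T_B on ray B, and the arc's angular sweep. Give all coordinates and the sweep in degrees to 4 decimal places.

center=(-10.3442,32.9986) T_A=(-4.2410,29.7574) T_B=(-6.7000,27.1272) sweep=30.2028

bisector direction at 136.9274° = (-0.730489,0.682925)
center distance |VC| = r/sin(θ/2) = 6.910349/sin(74.8986°) = 7.157525
C = V + |VC|·bis = (-10.3442,32.9986)
T_A = V + ((C−V)·d_A)·d_A = V + 1.8647·d_A = (-4.2410,29.7574)
T_B = V + ((C−V)·d_B)·d_B = V + 1.8647·d_B = (-6.7000,27.1272)
sweep = 180° − θ = 30.2028°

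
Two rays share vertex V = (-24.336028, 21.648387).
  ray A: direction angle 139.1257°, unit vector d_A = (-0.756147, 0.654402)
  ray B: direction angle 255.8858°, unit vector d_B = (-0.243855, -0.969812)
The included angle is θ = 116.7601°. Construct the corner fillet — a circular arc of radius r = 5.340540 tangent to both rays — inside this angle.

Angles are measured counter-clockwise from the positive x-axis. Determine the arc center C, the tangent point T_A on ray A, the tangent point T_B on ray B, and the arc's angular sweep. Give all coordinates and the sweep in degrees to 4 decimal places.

bisector direction at 197.5058° = (-0.953687,-0.300802)
center distance |VC| = r/sin(θ/2) = 5.340540/sin(58.3800°) = 6.271593
C = V + |VC|·bis = (-30.3172,19.7619)
T_A = V + ((C−V)·d_A)·d_A = V + 3.2881·d_A = (-26.8223,23.8001)
T_B = V + ((C−V)·d_B)·d_B = V + 3.2881·d_B = (-25.1378,18.4596)
sweep = 180° − θ = 63.2399°

center=(-30.3172,19.7619) T_A=(-26.8223,23.8001) T_B=(-25.1378,18.4596) sweep=63.2399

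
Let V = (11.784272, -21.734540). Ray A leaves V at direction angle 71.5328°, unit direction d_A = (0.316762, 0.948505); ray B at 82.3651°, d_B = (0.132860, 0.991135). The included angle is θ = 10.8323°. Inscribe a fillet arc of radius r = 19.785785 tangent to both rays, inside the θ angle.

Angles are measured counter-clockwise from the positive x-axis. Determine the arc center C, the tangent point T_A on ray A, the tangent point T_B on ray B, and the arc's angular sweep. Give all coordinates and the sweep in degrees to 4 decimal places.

bisector direction at 76.9489° = (0.225819,0.974169)
center distance |VC| = r/sin(θ/2) = 19.785785/sin(5.4162°) = 209.619763
C = V + |VC|·bis = (59.1204,182.4706)
T_A = V + ((C−V)·d_A)·d_A = V + 208.6839·d_A = (77.8873,176.2032)
T_B = V + ((C−V)·d_B)·d_B = V + 208.6839·d_B = (39.5100,185.0993)
sweep = 180° − θ = 169.1677°

center=(59.1204,182.4706) T_A=(77.8873,176.2032) T_B=(39.5100,185.0993) sweep=169.1677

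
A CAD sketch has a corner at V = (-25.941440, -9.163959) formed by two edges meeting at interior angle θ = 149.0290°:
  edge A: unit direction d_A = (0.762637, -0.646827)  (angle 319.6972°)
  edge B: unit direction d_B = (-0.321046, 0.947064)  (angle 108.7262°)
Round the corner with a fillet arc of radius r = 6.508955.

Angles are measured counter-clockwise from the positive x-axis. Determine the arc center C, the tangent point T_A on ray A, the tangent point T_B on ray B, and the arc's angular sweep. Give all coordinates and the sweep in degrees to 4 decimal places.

center=(-20.3560,-5.3664) T_A=(-24.5662,-10.3304) T_B=(-26.5204,-7.4561) sweep=30.9710

bisector direction at 34.2117° = (0.826966,0.562252)
center distance |VC| = r/sin(θ/2) = 6.508955/sin(74.5145°) = 6.754144
C = V + |VC|·bis = (-20.3560,-5.3664)
T_A = V + ((C−V)·d_A)·d_A = V + 1.8033·d_A = (-24.5662,-10.3304)
T_B = V + ((C−V)·d_B)·d_B = V + 1.8033·d_B = (-26.5204,-7.4561)
sweep = 180° − θ = 30.9710°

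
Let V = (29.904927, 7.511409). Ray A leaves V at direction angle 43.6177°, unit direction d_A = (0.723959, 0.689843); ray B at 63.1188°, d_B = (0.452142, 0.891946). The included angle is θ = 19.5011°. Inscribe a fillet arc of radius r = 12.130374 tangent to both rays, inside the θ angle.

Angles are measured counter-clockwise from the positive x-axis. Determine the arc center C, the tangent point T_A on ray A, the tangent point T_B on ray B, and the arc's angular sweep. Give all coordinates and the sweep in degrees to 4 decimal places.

center=(72.6415,64.9897) T_A=(81.0096,56.2078) T_B=(61.8219,70.4744) sweep=160.4989

bisector direction at 53.3683° = (0.596670,0.802487)
center distance |VC| = r/sin(θ/2) = 12.130374/sin(9.7506°) = 71.625225
C = V + |VC|·bis = (72.6415,64.9897)
T_A = V + ((C−V)·d_A)·d_A = V + 70.5906·d_A = (81.0096,56.2078)
T_B = V + ((C−V)·d_B)·d_B = V + 70.5906·d_B = (61.8219,70.4744)
sweep = 180° − θ = 160.4989°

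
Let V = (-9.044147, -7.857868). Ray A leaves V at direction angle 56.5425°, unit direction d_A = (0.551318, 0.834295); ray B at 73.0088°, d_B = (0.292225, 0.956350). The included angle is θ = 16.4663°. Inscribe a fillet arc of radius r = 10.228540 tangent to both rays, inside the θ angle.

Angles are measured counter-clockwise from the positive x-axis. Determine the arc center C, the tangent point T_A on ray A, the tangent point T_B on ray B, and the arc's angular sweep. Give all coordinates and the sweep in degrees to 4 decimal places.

center=(21.3957,56.7588) T_A=(29.9293,51.1196) T_B=(11.6136,59.7478) sweep=163.5337

bisector direction at 64.7756° = (0.426164,0.904646)
center distance |VC| = r/sin(θ/2) = 10.228540/sin(8.2332°) = 71.427568
C = V + |VC|·bis = (21.3957,56.7588)
T_A = V + ((C−V)·d_A)·d_A = V + 70.6914·d_A = (29.9293,51.1196)
T_B = V + ((C−V)·d_B)·d_B = V + 70.6914·d_B = (11.6136,59.7478)
sweep = 180° − θ = 163.5337°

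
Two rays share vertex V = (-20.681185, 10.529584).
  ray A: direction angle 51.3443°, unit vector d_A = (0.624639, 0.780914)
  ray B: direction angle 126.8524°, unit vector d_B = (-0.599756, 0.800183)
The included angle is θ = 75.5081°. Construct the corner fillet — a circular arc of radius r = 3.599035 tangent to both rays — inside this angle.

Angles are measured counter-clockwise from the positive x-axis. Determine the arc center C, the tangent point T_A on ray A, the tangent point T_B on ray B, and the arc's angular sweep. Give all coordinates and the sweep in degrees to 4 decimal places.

center=(-20.5887,16.4070) T_A=(-17.7782,14.1589) T_B=(-23.4686,14.2485) sweep=104.4919

bisector direction at 89.0983° = (0.015736,0.999876)
center distance |VC| = r/sin(θ/2) = 3.599035/sin(37.7540°) = 5.878152
C = V + |VC|·bis = (-20.5887,16.4070)
T_A = V + ((C−V)·d_A)·d_A = V + 4.6475·d_A = (-17.7782,14.1589)
T_B = V + ((C−V)·d_B)·d_B = V + 4.6475·d_B = (-23.4686,14.2485)
sweep = 180° − θ = 104.4919°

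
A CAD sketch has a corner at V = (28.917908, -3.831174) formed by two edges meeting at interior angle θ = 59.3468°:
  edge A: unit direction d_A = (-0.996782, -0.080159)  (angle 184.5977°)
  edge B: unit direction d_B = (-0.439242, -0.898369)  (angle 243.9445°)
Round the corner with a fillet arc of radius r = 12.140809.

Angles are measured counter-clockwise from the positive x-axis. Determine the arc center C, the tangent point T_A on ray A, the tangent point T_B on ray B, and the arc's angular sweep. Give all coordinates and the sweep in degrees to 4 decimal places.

bisector direction at 214.2711° = (-0.826382,-0.563109)
center distance |VC| = r/sin(θ/2) = 12.140809/sin(29.6734°) = 24.524145
C = V + |VC|·bis = (8.6516,-17.6409)
T_A = V + ((C−V)·d_A)·d_A = V + 21.3081·d_A = (7.6784,-5.5392)
T_B = V + ((C−V)·d_B)·d_B = V + 21.3081·d_B = (19.5585,-22.9737)
sweep = 180° − θ = 120.6532°

center=(8.6516,-17.6409) T_A=(7.6784,-5.5392) T_B=(19.5585,-22.9737) sweep=120.6532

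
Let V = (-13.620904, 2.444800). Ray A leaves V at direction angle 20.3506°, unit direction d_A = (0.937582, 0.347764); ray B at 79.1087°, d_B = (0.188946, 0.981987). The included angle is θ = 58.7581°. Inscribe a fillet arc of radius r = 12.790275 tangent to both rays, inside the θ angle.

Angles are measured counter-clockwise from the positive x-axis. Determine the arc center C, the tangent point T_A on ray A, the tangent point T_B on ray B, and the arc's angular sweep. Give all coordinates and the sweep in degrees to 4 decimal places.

bisector direction at 49.7296° = (0.646395,0.763003)
center distance |VC| = r/sin(θ/2) = 12.790275/sin(29.3790°) = 26.071467
C = V + |VC|·bis = (3.2316,22.3374)
T_A = V + ((C−V)·d_A)·d_A = V + 22.7185·d_A = (7.6796,10.3455)
T_B = V + ((C−V)·d_B)·d_B = V + 22.7185·d_B = (-9.3283,24.7541)
sweep = 180° − θ = 121.2419°

center=(3.2316,22.3374) T_A=(7.6796,10.3455) T_B=(-9.3283,24.7541) sweep=121.2419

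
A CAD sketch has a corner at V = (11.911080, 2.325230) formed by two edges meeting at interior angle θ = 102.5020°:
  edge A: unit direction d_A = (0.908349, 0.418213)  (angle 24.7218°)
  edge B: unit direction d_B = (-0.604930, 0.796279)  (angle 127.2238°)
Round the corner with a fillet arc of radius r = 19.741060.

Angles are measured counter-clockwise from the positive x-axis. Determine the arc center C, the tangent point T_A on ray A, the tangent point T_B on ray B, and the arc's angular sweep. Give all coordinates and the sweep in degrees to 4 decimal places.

center=(18.0464,26.8829) T_A=(26.3023,8.9511) T_B=(2.3270,14.9409) sweep=77.4980

bisector direction at 75.9728° = (0.242382,0.970181)
center distance |VC| = r/sin(θ/2) = 19.741060/sin(51.2510°) = 25.312446
C = V + |VC|·bis = (18.0464,26.8829)
T_A = V + ((C−V)·d_A)·d_A = V + 15.8433·d_A = (26.3023,8.9511)
T_B = V + ((C−V)·d_B)·d_B = V + 15.8433·d_B = (2.3270,14.9409)
sweep = 180° − θ = 77.4980°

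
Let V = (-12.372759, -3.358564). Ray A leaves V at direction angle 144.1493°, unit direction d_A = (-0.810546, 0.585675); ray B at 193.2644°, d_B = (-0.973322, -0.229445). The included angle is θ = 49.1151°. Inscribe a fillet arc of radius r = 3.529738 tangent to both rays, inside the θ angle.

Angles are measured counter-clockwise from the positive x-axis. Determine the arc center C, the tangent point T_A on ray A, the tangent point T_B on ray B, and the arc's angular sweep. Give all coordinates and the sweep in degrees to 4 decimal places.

center=(-20.7013,-1.6954) T_A=(-18.6340,1.1656) T_B=(-19.8914,-5.1310) sweep=130.8849

bisector direction at 168.7069° = (-0.980638,0.195829)
center distance |VC| = r/sin(θ/2) = 3.529738/sin(24.5575°) = 8.492970
C = V + |VC|·bis = (-20.7013,-1.6954)
T_A = V + ((C−V)·d_A)·d_A = V + 7.7247·d_A = (-18.6340,1.1656)
T_B = V + ((C−V)·d_B)·d_B = V + 7.7247·d_B = (-19.8914,-5.1310)
sweep = 180° − θ = 130.8849°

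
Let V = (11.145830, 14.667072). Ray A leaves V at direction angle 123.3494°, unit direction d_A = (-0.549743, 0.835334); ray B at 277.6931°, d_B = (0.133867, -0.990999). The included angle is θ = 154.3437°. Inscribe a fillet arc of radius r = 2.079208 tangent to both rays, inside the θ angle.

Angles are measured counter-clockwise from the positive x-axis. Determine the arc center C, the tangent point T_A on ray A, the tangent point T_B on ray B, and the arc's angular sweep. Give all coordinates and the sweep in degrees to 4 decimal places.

center=(9.1487,13.9195) T_A=(10.8855,15.0626) T_B=(11.2092,14.1979) sweep=25.6563

bisector direction at 200.5213° = (-0.936542,-0.350555)
center distance |VC| = r/sin(θ/2) = 2.079208/sin(77.1719°) = 2.132433
C = V + |VC|·bis = (9.1487,13.9195)
T_A = V + ((C−V)·d_A)·d_A = V + 0.4735·d_A = (10.8855,15.0626)
T_B = V + ((C−V)·d_B)·d_B = V + 0.4735·d_B = (11.2092,14.1979)
sweep = 180° − θ = 25.6563°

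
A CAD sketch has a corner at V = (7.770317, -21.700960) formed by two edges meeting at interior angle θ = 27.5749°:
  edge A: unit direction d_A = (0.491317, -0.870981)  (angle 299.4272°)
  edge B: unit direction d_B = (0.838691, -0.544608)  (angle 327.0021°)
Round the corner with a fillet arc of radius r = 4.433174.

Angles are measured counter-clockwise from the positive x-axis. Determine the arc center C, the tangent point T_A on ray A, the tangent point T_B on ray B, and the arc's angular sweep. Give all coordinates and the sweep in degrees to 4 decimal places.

bisector direction at 313.2147° = (0.684733,-0.728794)
center distance |VC| = r/sin(θ/2) = 4.433174/sin(13.7874°) = 18.601713
C = V + |VC|·bis = (20.5075,-35.2578)
T_A = V + ((C−V)·d_A)·d_A = V + 18.0657·d_A = (16.6463,-37.4359)
T_B = V + ((C−V)·d_B)·d_B = V + 18.0657·d_B = (22.9219,-31.5397)
sweep = 180° − θ = 152.4251°

center=(20.5075,-35.2578) T_A=(16.6463,-37.4359) T_B=(22.9219,-31.5397) sweep=152.4251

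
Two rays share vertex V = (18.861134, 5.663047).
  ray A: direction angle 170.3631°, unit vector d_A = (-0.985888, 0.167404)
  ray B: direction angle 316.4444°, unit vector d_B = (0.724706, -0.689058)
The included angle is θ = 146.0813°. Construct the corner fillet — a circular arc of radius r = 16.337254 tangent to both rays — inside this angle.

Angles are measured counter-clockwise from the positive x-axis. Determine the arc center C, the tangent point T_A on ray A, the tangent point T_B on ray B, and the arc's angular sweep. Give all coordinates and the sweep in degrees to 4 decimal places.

bisector direction at 243.4038° = (-0.447701,-0.894184)
center distance |VC| = r/sin(θ/2) = 16.337254/sin(73.0406°) = 17.080031
C = V + |VC|·bis = (11.2144,-9.6096)
T_A = V + ((C−V)·d_A)·d_A = V + 4.9821·d_A = (13.9493,6.4971)
T_B = V + ((C−V)·d_B)·d_B = V + 4.9821·d_B = (22.4717,2.2301)
sweep = 180° − θ = 33.9187°

center=(11.2144,-9.6096) T_A=(13.9493,6.4971) T_B=(22.4717,2.2301) sweep=33.9187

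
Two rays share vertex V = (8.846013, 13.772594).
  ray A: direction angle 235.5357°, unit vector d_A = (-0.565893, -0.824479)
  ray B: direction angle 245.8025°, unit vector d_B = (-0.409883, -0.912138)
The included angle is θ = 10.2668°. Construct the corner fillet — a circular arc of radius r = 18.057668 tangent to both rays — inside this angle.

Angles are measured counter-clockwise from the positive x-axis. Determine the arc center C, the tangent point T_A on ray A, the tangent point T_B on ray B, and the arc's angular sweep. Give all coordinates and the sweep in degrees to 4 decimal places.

bisector direction at 240.6691° = (-0.489853,-0.871805)
center distance |VC| = r/sin(θ/2) = 18.057668/sin(5.1334°) = 201.818222
C = V + |VC|·bis = (-90.0152,-162.1736)
T_A = V + ((C−V)·d_A)·d_A = V + 201.0087·d_A = (-104.9034,-151.9549)
T_B = V + ((C−V)·d_B)·d_B = V + 201.0087·d_B = (-73.5441,-169.5751)
sweep = 180° − θ = 169.7332°

center=(-90.0152,-162.1736) T_A=(-104.9034,-151.9549) T_B=(-73.5441,-169.5751) sweep=169.7332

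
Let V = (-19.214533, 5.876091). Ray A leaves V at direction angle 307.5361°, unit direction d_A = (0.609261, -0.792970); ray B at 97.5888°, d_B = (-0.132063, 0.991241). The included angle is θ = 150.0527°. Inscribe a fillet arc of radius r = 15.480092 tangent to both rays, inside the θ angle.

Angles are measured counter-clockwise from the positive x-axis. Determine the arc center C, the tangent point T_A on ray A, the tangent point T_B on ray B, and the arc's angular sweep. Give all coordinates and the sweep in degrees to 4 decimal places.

center=(-4.4168,12.0244) T_A=(-16.6920,2.5930) T_B=(-19.7613,9.9801) sweep=29.9473

bisector direction at 22.5625° = (0.923462,0.383690)
center distance |VC| = r/sin(θ/2) = 15.480092/sin(75.0263°) = 16.024198
C = V + |VC|·bis = (-4.4168,12.0244)
T_A = V + ((C−V)·d_A)·d_A = V + 4.1402·d_A = (-16.6920,2.5930)
T_B = V + ((C−V)·d_B)·d_B = V + 4.1402·d_B = (-19.7613,9.9801)
sweep = 180° − θ = 29.9473°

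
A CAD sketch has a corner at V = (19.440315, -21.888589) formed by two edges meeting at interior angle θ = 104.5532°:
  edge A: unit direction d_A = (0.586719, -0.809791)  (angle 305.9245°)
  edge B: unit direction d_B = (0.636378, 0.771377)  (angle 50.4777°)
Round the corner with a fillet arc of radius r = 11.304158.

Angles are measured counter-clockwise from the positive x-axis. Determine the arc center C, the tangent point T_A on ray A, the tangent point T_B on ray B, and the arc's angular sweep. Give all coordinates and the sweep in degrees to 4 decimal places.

center=(33.7247,-22.3372) T_A=(24.5707,-28.9696) T_B=(25.0050,-15.1435) sweep=75.4468

bisector direction at 358.2011° = (0.999507,-0.031392)
center distance |VC| = r/sin(θ/2) = 11.304158/sin(52.2766°) = 14.291446
C = V + |VC|·bis = (33.7247,-22.3372)
T_A = V + ((C−V)·d_A)·d_A = V + 8.7442·d_A = (24.5707,-28.9696)
T_B = V + ((C−V)·d_B)·d_B = V + 8.7442·d_B = (25.0050,-15.1435)
sweep = 180° − θ = 75.4468°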